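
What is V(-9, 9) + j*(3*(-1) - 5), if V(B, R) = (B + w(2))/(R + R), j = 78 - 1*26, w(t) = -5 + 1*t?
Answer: -1250/3 ≈ -416.67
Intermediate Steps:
w(t) = -5 + t
j = 52 (j = 78 - 26 = 52)
V(B, R) = (-3 + B)/(2*R) (V(B, R) = (B + (-5 + 2))/(R + R) = (B - 3)/((2*R)) = (-3 + B)*(1/(2*R)) = (-3 + B)/(2*R))
V(-9, 9) + j*(3*(-1) - 5) = (1/2)*(-3 - 9)/9 + 52*(3*(-1) - 5) = (1/2)*(1/9)*(-12) + 52*(-3 - 5) = -2/3 + 52*(-8) = -2/3 - 416 = -1250/3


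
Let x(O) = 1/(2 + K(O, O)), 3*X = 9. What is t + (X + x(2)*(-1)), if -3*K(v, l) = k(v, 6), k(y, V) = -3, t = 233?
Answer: 707/3 ≈ 235.67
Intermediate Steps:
K(v, l) = 1 (K(v, l) = -⅓*(-3) = 1)
X = 3 (X = (⅓)*9 = 3)
x(O) = ⅓ (x(O) = 1/(2 + 1) = 1/3 = ⅓)
t + (X + x(2)*(-1)) = 233 + (3 + (⅓)*(-1)) = 233 + (3 - ⅓) = 233 + 8/3 = 707/3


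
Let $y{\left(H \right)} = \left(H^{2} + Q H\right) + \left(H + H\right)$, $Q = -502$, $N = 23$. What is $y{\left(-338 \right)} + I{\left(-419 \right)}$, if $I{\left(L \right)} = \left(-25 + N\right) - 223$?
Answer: $283019$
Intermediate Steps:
$y{\left(H \right)} = H^{2} - 500 H$ ($y{\left(H \right)} = \left(H^{2} - 502 H\right) + \left(H + H\right) = \left(H^{2} - 502 H\right) + 2 H = H^{2} - 500 H$)
$I{\left(L \right)} = -225$ ($I{\left(L \right)} = \left(-25 + 23\right) - 223 = -2 - 223 = -225$)
$y{\left(-338 \right)} + I{\left(-419 \right)} = - 338 \left(-500 - 338\right) - 225 = \left(-338\right) \left(-838\right) - 225 = 283244 - 225 = 283019$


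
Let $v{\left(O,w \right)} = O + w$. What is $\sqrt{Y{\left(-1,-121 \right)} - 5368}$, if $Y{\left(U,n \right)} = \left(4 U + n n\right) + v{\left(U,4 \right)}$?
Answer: $2 \sqrt{2318} \approx 96.291$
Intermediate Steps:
$Y{\left(U,n \right)} = 4 + n^{2} + 5 U$ ($Y{\left(U,n \right)} = \left(4 U + n n\right) + \left(U + 4\right) = \left(4 U + n^{2}\right) + \left(4 + U\right) = \left(n^{2} + 4 U\right) + \left(4 + U\right) = 4 + n^{2} + 5 U$)
$\sqrt{Y{\left(-1,-121 \right)} - 5368} = \sqrt{\left(4 + \left(-121\right)^{2} + 5 \left(-1\right)\right) - 5368} = \sqrt{\left(4 + 14641 - 5\right) - 5368} = \sqrt{14640 - 5368} = \sqrt{9272} = 2 \sqrt{2318}$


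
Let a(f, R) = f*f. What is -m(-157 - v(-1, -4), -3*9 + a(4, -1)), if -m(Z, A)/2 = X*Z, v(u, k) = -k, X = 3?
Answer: -966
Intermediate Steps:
a(f, R) = f²
m(Z, A) = -6*Z
-m(-157 - v(-1, -4), -3*9 + a(4, -1)) = -(-6)*(-157 - (-1)*(-4)) = -(-6)*(-157 - 1*4) = -(-6)*(-157 - 4) = -(-6)*(-161) = -1*966 = -966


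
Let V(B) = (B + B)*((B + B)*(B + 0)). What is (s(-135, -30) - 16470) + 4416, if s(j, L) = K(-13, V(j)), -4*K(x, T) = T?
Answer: 2448321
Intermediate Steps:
V(B) = 4*B³ (V(B) = (2*B)*((2*B)*B) = (2*B)*(2*B²) = 4*B³)
K(x, T) = -T/4
s(j, L) = -j³
(s(-135, -30) - 16470) + 4416 = (-1*(-135)³ - 16470) + 4416 = (-1*(-2460375) - 16470) + 4416 = (2460375 - 16470) + 4416 = 2443905 + 4416 = 2448321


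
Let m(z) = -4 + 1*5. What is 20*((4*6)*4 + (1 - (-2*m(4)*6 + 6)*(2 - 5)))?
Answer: 1580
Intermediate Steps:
m(z) = 1 (m(z) = -4 + 5 = 1)
20*((4*6)*4 + (1 - (-2*m(4)*6 + 6)*(2 - 5))) = 20*((4*6)*4 + (1 - (-2*1*6 + 6)*(2 - 5))) = 20*(24*4 + (1 - (-2*6 + 6)*(-3))) = 20*(96 + (1 - (-12 + 6)*(-3))) = 20*(96 + (1 - (-6)*(-3))) = 20*(96 + (1 - 1*18)) = 20*(96 + (1 - 18)) = 20*(96 - 17) = 20*79 = 1580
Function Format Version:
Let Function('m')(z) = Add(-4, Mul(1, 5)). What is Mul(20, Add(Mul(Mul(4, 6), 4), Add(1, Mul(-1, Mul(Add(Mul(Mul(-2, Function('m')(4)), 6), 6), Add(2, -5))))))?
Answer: 1580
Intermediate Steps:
Function('m')(z) = 1 (Function('m')(z) = Add(-4, 5) = 1)
Mul(20, Add(Mul(Mul(4, 6), 4), Add(1, Mul(-1, Mul(Add(Mul(Mul(-2, Function('m')(4)), 6), 6), Add(2, -5)))))) = Mul(20, Add(Mul(Mul(4, 6), 4), Add(1, Mul(-1, Mul(Add(Mul(Mul(-2, 1), 6), 6), Add(2, -5)))))) = Mul(20, Add(Mul(24, 4), Add(1, Mul(-1, Mul(Add(Mul(-2, 6), 6), -3))))) = Mul(20, Add(96, Add(1, Mul(-1, Mul(Add(-12, 6), -3))))) = Mul(20, Add(96, Add(1, Mul(-1, Mul(-6, -3))))) = Mul(20, Add(96, Add(1, Mul(-1, 18)))) = Mul(20, Add(96, Add(1, -18))) = Mul(20, Add(96, -17)) = Mul(20, 79) = 1580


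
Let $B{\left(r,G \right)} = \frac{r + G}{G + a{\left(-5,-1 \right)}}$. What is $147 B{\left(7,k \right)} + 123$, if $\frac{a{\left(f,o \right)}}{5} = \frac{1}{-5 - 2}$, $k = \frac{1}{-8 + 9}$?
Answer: $4239$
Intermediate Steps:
$k = 1$ ($k = 1^{-1} = 1$)
$a{\left(f,o \right)} = - \frac{5}{7}$ ($a{\left(f,o \right)} = \frac{5}{-5 - 2} = \frac{5}{-7} = 5 \left(- \frac{1}{7}\right) = - \frac{5}{7}$)
$B{\left(r,G \right)} = \frac{G + r}{- \frac{5}{7} + G}$ ($B{\left(r,G \right)} = \frac{r + G}{G - \frac{5}{7}} = \frac{G + r}{- \frac{5}{7} + G}$)
$147 B{\left(7,k \right)} + 123 = 147 \frac{7 \left(1 + 7\right)}{-5 + 7 \cdot 1} + 123 = 147 \cdot 7 \frac{1}{-5 + 7} \cdot 8 + 123 = 147 \cdot 7 \cdot \frac{1}{2} \cdot 8 + 123 = 147 \cdot 28 + 123 = 4116 + 123 = 4239$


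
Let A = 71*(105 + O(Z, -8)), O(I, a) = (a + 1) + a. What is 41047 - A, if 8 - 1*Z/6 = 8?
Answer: 34657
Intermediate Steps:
Z = 0 (Z = 48 - 6*8 = 48 - 48 = 0)
O(I, a) = 1 + 2*a (O(I, a) = (1 + a) + a = 1 + 2*a)
A = 6390 (A = 71*(105 + (1 + 2*(-8))) = 71*(105 + (1 - 16)) = 71*(105 - 15) = 71*90 = 6390)
41047 - A = 41047 - 1*6390 = 41047 - 6390 = 34657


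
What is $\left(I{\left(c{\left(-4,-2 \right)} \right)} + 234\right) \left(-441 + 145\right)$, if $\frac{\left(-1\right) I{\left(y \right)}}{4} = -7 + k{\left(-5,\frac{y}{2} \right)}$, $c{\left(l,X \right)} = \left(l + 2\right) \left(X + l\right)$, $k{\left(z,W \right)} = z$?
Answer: $-83472$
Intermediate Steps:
$c{\left(l,X \right)} = \left(2 + l\right) \left(X + l\right)$
$I{\left(y \right)} = 48$ ($I{\left(y \right)} = - 4 \left(-7 - 5\right) = \left(-4\right) \left(-12\right) = 48$)
$\left(I{\left(c{\left(-4,-2 \right)} \right)} + 234\right) \left(-441 + 145\right) = \left(48 + 234\right) \left(-441 + 145\right) = 282 \left(-296\right) = -83472$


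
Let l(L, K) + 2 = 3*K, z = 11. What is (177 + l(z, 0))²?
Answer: 30625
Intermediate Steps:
l(L, K) = -2 + 3*K
(177 + l(z, 0))² = (177 + (-2 + 3*0))² = (177 + (-2 + 0))² = (177 - 2)² = 175² = 30625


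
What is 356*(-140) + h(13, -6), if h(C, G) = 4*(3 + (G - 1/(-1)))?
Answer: -49848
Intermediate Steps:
h(C, G) = 16 + 4*G (h(C, G) = 4*(3 + (G - 1*(-1))) = 4*(3 + (G + 1)) = 4*(3 + (1 + G)) = 4*(4 + G) = 16 + 4*G)
356*(-140) + h(13, -6) = 356*(-140) + (16 + 4*(-6)) = -49840 + (16 - 24) = -49840 - 8 = -49848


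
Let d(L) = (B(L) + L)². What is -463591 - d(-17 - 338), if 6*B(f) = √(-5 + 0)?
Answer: -21226171/36 + 355*I*√5/3 ≈ -5.8962e+5 + 264.6*I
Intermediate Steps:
B(f) = I*√5/6 (B(f) = √(-5 + 0)/6 = √(-5)/6 = (I*√5)/6 = I*√5/6)
d(L) = (L + I*√5/6)² (d(L) = (I*√5/6 + L)² = (L + I*√5/6)²)
-463591 - d(-17 - 338) = -463591 - (6*(-17 - 338) + I*√5)²/36 = -463591 - (6*(-355) + I*√5)²/36 = -463591 - (-2130 + I*√5)²/36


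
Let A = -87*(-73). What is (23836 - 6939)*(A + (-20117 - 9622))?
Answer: -395187036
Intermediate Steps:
A = 6351
(23836 - 6939)*(A + (-20117 - 9622)) = (23836 - 6939)*(6351 + (-20117 - 9622)) = 16897*(6351 - 29739) = 16897*(-23388) = -395187036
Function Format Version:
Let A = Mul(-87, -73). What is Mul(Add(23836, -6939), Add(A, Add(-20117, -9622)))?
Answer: -395187036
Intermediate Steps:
A = 6351
Mul(Add(23836, -6939), Add(A, Add(-20117, -9622))) = Mul(Add(23836, -6939), Add(6351, Add(-20117, -9622))) = Mul(16897, Add(6351, -29739)) = Mul(16897, -23388) = -395187036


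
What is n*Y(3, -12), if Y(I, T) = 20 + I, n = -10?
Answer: -230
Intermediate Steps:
n*Y(3, -12) = -10*(20 + 3) = -10*23 = -230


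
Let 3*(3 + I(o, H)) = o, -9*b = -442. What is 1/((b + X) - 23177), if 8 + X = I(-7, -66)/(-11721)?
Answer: -35163/813527245 ≈ -4.3223e-5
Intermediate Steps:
b = 442/9 (b = -⅑*(-442) = 442/9 ≈ 49.111)
I(o, H) = -3 + o/3
X = -281288/35163 (X = -8 + (-3 + (⅓)*(-7))/(-11721) = -8 + (-3 - 7/3)*(-1/11721) = -8 - 16/3*(-1/11721) = -8 + 16/35163 = -281288/35163 ≈ -7.9995)
1/((b + X) - 23177) = 1/((442/9 - 281288/35163) - 23177) = 1/(1445606/35163 - 23177) = 1/(-813527245/35163) = -35163/813527245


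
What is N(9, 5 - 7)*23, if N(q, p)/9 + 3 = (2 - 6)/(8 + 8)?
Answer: -2691/4 ≈ -672.75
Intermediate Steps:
N(q, p) = -117/4 (N(q, p) = -27 + 9*((2 - 6)/(8 + 8)) = -27 + 9*(-4/16) = -27 + 9*(-4*1/16) = -27 + 9*(-¼) = -27 - 9/4 = -117/4)
N(9, 5 - 7)*23 = -117/4*23 = -2691/4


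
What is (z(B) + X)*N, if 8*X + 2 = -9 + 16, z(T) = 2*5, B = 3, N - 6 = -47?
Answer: -3485/8 ≈ -435.63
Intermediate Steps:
N = -41 (N = 6 - 47 = -41)
z(T) = 10
X = 5/8 (X = -¼ + (-9 + 16)/8 = -¼ + (⅛)*7 = -¼ + 7/8 = 5/8 ≈ 0.62500)
(z(B) + X)*N = (10 + 5/8)*(-41) = (85/8)*(-41) = -3485/8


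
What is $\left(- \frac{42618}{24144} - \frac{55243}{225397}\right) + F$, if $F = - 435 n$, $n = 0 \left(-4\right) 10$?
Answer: $- \frac{1823292723}{906997528} \approx -2.0103$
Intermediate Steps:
$n = 0$ ($n = 0 \cdot 10 = 0$)
$F = 0$ ($F = \left(-435\right) 0 = 0$)
$\left(- \frac{42618}{24144} - \frac{55243}{225397}\right) + F = \left(- \frac{42618}{24144} - \frac{55243}{225397}\right) + 0 = \left(\left(-42618\right) \frac{1}{24144} - \frac{55243}{225397}\right) + 0 = \left(- \frac{7103}{4024} - \frac{55243}{225397}\right) + 0 = - \frac{1823292723}{906997528} + 0 = - \frac{1823292723}{906997528}$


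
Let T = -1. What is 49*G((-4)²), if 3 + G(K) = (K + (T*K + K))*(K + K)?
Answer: 24941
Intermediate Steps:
G(K) = -3 + 2*K² (G(K) = -3 + (K + (-K + K))*(K + K) = -3 + (K + 0)*(2*K) = -3 + K*(2*K) = -3 + 2*K²)
49*G((-4)²) = 49*(-3 + 2*((-4)²)²) = 49*(-3 + 2*16²) = 49*(-3 + 2*256) = 49*(-3 + 512) = 49*509 = 24941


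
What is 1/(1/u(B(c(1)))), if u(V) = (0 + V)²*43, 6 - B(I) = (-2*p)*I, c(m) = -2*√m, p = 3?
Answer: 1548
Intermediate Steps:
B(I) = 6 + 6*I (B(I) = 6 - (-2*3)*I = 6 - (-6)*I = 6 + 6*I)
u(V) = 43*V² (u(V) = V²*43 = 43*V²)
1/(1/u(B(c(1)))) = 1/(1/(43*(6 + 6*(-2*√1))²)) = 1/(1/(43*(6 + 6*(-2*1))²)) = 1/(1/(43*(6 + 6*(-2))²)) = 1/(1/(43*(6 - 12)²)) = 1/(1/(43*(-6)²)) = 1/(1/(43*36)) = 1/(1/1548) = 1548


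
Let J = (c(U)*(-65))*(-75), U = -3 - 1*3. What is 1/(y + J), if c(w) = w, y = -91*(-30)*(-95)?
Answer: -1/288600 ≈ -3.4650e-6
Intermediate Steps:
y = -259350 (y = 2730*(-95) = -259350)
U = -6 (U = -3 - 3 = -6)
J = -29250 (J = -6*(-65)*(-75) = 390*(-75) = -29250)
1/(y + J) = 1/(-259350 - 29250) = 1/(-288600) = -1/288600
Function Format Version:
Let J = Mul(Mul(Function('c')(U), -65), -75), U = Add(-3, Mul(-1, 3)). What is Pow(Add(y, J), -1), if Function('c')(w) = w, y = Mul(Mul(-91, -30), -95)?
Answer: Rational(-1, 288600) ≈ -3.4650e-6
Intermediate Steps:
y = -259350 (y = Mul(2730, -95) = -259350)
U = -6 (U = Add(-3, -3) = -6)
J = -29250 (J = Mul(Mul(-6, -65), -75) = Mul(390, -75) = -29250)
Pow(Add(y, J), -1) = Pow(Add(-259350, -29250), -1) = Pow(-288600, -1) = Rational(-1, 288600)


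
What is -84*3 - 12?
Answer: -264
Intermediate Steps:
-84*3 - 12 = -28*9 - 12 = -252 - 12 = -264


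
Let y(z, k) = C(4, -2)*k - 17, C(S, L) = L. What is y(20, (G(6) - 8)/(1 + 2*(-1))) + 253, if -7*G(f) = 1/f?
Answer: 4619/21 ≈ 219.95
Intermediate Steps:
G(f) = -1/(7*f)
y(z, k) = -17 - 2*k (y(z, k) = -2*k - 17 = -17 - 2*k)
y(20, (G(6) - 8)/(1 + 2*(-1))) + 253 = (-17 - 2*(-⅐/6 - 8)/(1 + 2*(-1))) + 253 = (-17 - 2*(-⅐*⅙ - 8)/(1 - 2)) + 253 = (-17 - 2*(-1/42 - 8)/(-1)) + 253 = (-17 - (-337)*(-1)/21) + 253 = (-17 - 2*337/42) + 253 = (-17 - 337/21) + 253 = -694/21 + 253 = 4619/21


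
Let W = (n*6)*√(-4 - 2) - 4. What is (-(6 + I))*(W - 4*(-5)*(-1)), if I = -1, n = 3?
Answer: 120 - 90*I*√6 ≈ 120.0 - 220.45*I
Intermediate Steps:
W = -4 + 18*I*√6 (W = (3*6)*√(-4 - 2) - 4 = 18*√(-6) - 4 = 18*(I*√6) - 4 = 18*I*√6 - 4 = -4 + 18*I*√6 ≈ -4.0 + 44.091*I)
(-(6 + I))*(W - 4*(-5)*(-1)) = (-(6 - 1))*((-4 + 18*I*√6) - 4*(-5)*(-1)) = (-1*5)*((-4 + 18*I*√6) + 20*(-1)) = -5*((-4 + 18*I*√6) - 20) = -5*(-24 + 18*I*√6) = 120 - 90*I*√6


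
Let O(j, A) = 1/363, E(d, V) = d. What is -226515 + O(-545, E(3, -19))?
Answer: -82224944/363 ≈ -2.2652e+5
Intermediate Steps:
O(j, A) = 1/363
-226515 + O(-545, E(3, -19)) = -226515 + 1/363 = -82224944/363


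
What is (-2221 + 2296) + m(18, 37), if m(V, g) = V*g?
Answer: 741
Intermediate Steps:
(-2221 + 2296) + m(18, 37) = (-2221 + 2296) + 18*37 = 75 + 666 = 741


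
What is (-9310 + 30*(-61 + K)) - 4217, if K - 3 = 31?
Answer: -14337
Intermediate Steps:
K = 34 (K = 3 + 31 = 34)
(-9310 + 30*(-61 + K)) - 4217 = (-9310 + 30*(-61 + 34)) - 4217 = (-9310 + 30*(-27)) - 4217 = (-9310 - 810) - 4217 = -10120 - 4217 = -14337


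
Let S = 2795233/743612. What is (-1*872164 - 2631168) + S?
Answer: -2605116919951/743612 ≈ -3.5033e+6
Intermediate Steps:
S = 2795233/743612 (S = 2795233*(1/743612) = 2795233/743612 ≈ 3.7590)
(-1*872164 - 2631168) + S = (-1*872164 - 2631168) + 2795233/743612 = (-872164 - 2631168) + 2795233/743612 = -3503332 + 2795233/743612 = -2605116919951/743612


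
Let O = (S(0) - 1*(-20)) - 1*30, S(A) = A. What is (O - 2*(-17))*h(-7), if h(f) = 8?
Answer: 192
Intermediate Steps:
O = -10 (O = (0 - 1*(-20)) - 1*30 = (0 + 20) - 30 = 20 - 30 = -10)
(O - 2*(-17))*h(-7) = (-10 - 2*(-17))*8 = (-10 + 34)*8 = 24*8 = 192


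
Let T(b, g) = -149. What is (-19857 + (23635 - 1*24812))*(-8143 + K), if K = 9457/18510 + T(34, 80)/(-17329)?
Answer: 2112930288286243/12336915 ≈ 1.7127e+8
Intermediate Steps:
K = 166638343/320759790 (K = 9457/18510 - 149/(-17329) = 9457*(1/18510) - 149*(-1/17329) = 9457/18510 + 149/17329 = 166638343/320759790 ≈ 0.51951)
(-19857 + (23635 - 1*24812))*(-8143 + K) = (-19857 + (23635 - 1*24812))*(-8143 + 166638343/320759790) = (-19857 + (23635 - 24812))*(-2611780331627/320759790) = (-19857 - 1177)*(-2611780331627/320759790) = -21034*(-2611780331627/320759790) = 2112930288286243/12336915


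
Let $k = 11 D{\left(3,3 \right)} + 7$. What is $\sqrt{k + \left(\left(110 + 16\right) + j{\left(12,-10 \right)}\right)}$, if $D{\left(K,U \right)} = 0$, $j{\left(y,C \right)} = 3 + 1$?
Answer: $\sqrt{137} \approx 11.705$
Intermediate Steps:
$j{\left(y,C \right)} = 4$
$k = 7$ ($k = 11 \cdot 0 + 7 = 0 + 7 = 7$)
$\sqrt{k + \left(\left(110 + 16\right) + j{\left(12,-10 \right)}\right)} = \sqrt{7 + \left(\left(110 + 16\right) + 4\right)} = \sqrt{7 + \left(126 + 4\right)} = \sqrt{7 + 130} = \sqrt{137}$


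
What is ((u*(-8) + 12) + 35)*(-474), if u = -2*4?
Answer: -52614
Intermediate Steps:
u = -8
((u*(-8) + 12) + 35)*(-474) = ((-8*(-8) + 12) + 35)*(-474) = ((64 + 12) + 35)*(-474) = (76 + 35)*(-474) = 111*(-474) = -52614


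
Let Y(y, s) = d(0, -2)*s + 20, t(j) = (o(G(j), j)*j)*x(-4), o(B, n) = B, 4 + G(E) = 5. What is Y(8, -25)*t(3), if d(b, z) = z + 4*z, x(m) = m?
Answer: -3240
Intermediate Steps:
G(E) = 1 (G(E) = -4 + 5 = 1)
d(b, z) = 5*z
t(j) = -4*j (t(j) = (1*j)*(-4) = j*(-4) = -4*j)
Y(y, s) = 20 - 10*s (Y(y, s) = (5*(-2))*s + 20 = -10*s + 20 = 20 - 10*s)
Y(8, -25)*t(3) = (20 - 10*(-25))*(-4*3) = (20 + 250)*(-12) = 270*(-12) = -3240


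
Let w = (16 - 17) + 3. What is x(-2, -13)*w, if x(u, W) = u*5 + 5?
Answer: -10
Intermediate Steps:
w = 2 (w = -1 + 3 = 2)
x(u, W) = 5 + 5*u (x(u, W) = 5*u + 5 = 5 + 5*u)
x(-2, -13)*w = (5 + 5*(-2))*2 = (5 - 10)*2 = -5*2 = -10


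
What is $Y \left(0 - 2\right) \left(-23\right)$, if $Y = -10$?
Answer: $-460$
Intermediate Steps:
$Y \left(0 - 2\right) \left(-23\right) = - 10 \left(0 - 2\right) \left(-23\right) = \left(-10\right) \left(-2\right) \left(-23\right) = 20 \left(-23\right) = -460$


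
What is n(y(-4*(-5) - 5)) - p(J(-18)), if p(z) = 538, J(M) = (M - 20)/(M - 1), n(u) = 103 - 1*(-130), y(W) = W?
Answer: -305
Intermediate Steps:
n(u) = 233 (n(u) = 103 + 130 = 233)
J(M) = (-20 + M)/(-1 + M)
n(y(-4*(-5) - 5)) - p(J(-18)) = 233 - 1*538 = 233 - 538 = -305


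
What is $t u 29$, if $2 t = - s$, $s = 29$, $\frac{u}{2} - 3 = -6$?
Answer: $2523$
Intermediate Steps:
$u = -6$ ($u = 6 + 2 \left(-6\right) = 6 - 12 = -6$)
$t = - \frac{29}{2}$ ($t = \frac{\left(-1\right) 29}{2} = \frac{1}{2} \left(-29\right) = - \frac{29}{2} \approx -14.5$)
$t u 29 = \left(- \frac{29}{2}\right) \left(-6\right) 29 = 87 \cdot 29 = 2523$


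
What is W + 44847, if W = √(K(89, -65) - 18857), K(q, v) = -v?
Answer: 44847 + 18*I*√58 ≈ 44847.0 + 137.08*I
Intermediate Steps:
W = 18*I*√58 (W = √(-1*(-65) - 18857) = √(65 - 18857) = √(-18792) = 18*I*√58 ≈ 137.08*I)
W + 44847 = 18*I*√58 + 44847 = 44847 + 18*I*√58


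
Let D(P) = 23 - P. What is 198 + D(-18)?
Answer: 239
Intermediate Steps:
198 + D(-18) = 198 + (23 - 1*(-18)) = 198 + (23 + 18) = 198 + 41 = 239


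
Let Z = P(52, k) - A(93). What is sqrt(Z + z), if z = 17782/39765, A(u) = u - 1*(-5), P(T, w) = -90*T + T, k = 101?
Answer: 2*I*sqrt(1868076273030)/39765 ≈ 68.743*I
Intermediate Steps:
P(T, w) = -89*T
A(u) = 5 + u (A(u) = u + 5 = 5 + u)
z = 17782/39765 (z = 17782*(1/39765) = 17782/39765 ≈ 0.44718)
Z = -4726 (Z = -89*52 - (5 + 93) = -4628 - 1*98 = -4628 - 98 = -4726)
sqrt(Z + z) = sqrt(-4726 + 17782/39765) = sqrt(-187911608/39765) = 2*I*sqrt(1868076273030)/39765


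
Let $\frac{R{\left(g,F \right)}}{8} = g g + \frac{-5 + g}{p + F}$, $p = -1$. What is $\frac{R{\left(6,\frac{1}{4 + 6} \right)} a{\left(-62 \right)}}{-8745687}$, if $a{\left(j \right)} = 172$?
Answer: $- \frac{432064}{78711183} \approx -0.0054892$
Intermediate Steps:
$R{\left(g,F \right)} = 8 g^{2} + \frac{8 \left(-5 + g\right)}{-1 + F}$ ($R{\left(g,F \right)} = 8 \left(g g + \frac{-5 + g}{-1 + F}\right) = 8 \left(g^{2} + \frac{-5 + g}{-1 + F}\right) = 8 g^{2} + \frac{8 \left(-5 + g\right)}{-1 + F}$)
$\frac{R{\left(6,\frac{1}{4 + 6} \right)} a{\left(-62 \right)}}{-8745687} = \frac{\frac{8 \left(-5 + 6 - 6^{2} + \frac{6^{2}}{4 + 6}\right)}{-1 + \frac{1}{4 + 6}} \cdot 172}{-8745687} = \frac{8 \left(-5 + 6 - 36 + \frac{1}{10} \cdot 36\right)}{-1 + \frac{1}{10}} \cdot 172 \left(- \frac{1}{8745687}\right) = \frac{8 \left(-5 + 6 - 36 + \frac{18}{5}\right)}{- \frac{9}{10}} \cdot 172 \left(- \frac{1}{8745687}\right) = 8 \left(- \frac{10}{9}\right) \left(- \frac{157}{5}\right) 172 \left(- \frac{1}{8745687}\right) = \frac{2512}{9} \cdot 172 \left(- \frac{1}{8745687}\right) = \frac{432064}{9} \left(- \frac{1}{8745687}\right) = - \frac{432064}{78711183}$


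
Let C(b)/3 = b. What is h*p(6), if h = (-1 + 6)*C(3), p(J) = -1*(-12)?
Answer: 540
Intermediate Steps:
C(b) = 3*b
p(J) = 12
h = 45 (h = (-1 + 6)*(3*3) = 5*9 = 45)
h*p(6) = 45*12 = 540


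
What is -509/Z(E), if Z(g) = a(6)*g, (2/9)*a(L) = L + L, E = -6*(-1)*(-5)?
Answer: 509/1620 ≈ 0.31420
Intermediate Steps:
E = -30 (E = -2*(-3)*(-5) = 6*(-5) = -30)
a(L) = 9*L (a(L) = 9*(L + L)/2 = 9*(2*L)/2 = 9*L)
Z(g) = 54*g (Z(g) = (9*6)*g = 54*g)
-509/Z(E) = -509/(54*(-30)) = -509/(-1620) = -509*(-1/1620) = 509/1620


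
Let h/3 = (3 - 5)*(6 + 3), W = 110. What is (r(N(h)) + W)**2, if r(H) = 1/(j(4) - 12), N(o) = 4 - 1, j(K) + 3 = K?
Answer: 1461681/121 ≈ 12080.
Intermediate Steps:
j(K) = -3 + K
h = -54 (h = 3*((3 - 5)*(6 + 3)) = 3*(-2*9) = 3*(-18) = -54)
N(o) = 3
r(H) = -1/11 (r(H) = 1/((-3 + 4) - 12) = 1/(1 - 12) = 1/(-11) = -1/11)
(r(N(h)) + W)**2 = (-1/11 + 110)**2 = (1209/11)**2 = 1461681/121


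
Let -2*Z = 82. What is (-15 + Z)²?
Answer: 3136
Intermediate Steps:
Z = -41 (Z = -½*82 = -41)
(-15 + Z)² = (-15 - 41)² = (-56)² = 3136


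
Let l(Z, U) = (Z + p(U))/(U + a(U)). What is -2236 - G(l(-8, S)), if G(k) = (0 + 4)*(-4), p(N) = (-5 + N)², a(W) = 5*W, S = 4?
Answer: -2220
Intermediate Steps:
l(Z, U) = (Z + (-5 + U)²)/(6*U) (l(Z, U) = (Z + (-5 + U)²)/(U + 5*U) = (Z + (-5 + U)²)/((6*U)) = (Z + (-5 + U)²)*(1/(6*U)) = (Z + (-5 + U)²)/(6*U))
G(k) = -16 (G(k) = 4*(-4) = -16)
-2236 - G(l(-8, S)) = -2236 - 1*(-16) = -2236 + 16 = -2220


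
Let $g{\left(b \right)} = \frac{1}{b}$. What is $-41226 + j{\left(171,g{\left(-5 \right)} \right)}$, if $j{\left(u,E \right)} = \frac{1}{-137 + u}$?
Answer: $- \frac{1401683}{34} \approx -41226.0$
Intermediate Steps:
$-41226 + j{\left(171,g{\left(-5 \right)} \right)} = -41226 + \frac{1}{-137 + 171} = -41226 + \frac{1}{34} = - \frac{1401683}{34}$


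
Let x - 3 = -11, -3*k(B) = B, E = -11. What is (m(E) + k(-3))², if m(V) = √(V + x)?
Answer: (1 + I*√19)² ≈ -18.0 + 8.7178*I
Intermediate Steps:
k(B) = -B/3
x = -8 (x = 3 - 11 = -8)
m(V) = √(-8 + V) (m(V) = √(V - 8) = √(-8 + V))
(m(E) + k(-3))² = (√(-8 - 11) - ⅓*(-3))² = (√(-19) + 1)² = (I*√19 + 1)² = (1 + I*√19)²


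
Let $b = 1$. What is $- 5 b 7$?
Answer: $-35$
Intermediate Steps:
$- 5 b 7 = \left(-5\right) 1 \cdot 7 = \left(-5\right) 7 = -35$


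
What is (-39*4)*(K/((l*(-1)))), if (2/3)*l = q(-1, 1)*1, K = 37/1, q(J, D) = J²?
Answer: 3848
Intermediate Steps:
K = 37 (K = 37*1 = 37)
l = 3/2 (l = 3*((-1)²*1)/2 = 3*(1*1)/2 = (3/2)*1 = 3/2 ≈ 1.5000)
(-39*4)*(K/((l*(-1)))) = (-39*4)*(37/(((3/2)*(-1)))) = -5772/(-3/2) = -5772*(-2)/3 = -156*(-74/3) = 3848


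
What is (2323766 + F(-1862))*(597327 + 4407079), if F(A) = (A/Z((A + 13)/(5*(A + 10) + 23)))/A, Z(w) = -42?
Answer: 244210436270713/21 ≈ 1.1629e+13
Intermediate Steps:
F(A) = -1/42 (F(A) = (A/(-42))/A = (A*(-1/42))/A = (-A/42)/A = -1/42)
(2323766 + F(-1862))*(597327 + 4407079) = (2323766 - 1/42)*(597327 + 4407079) = (97598171/42)*5004406 = 244210436270713/21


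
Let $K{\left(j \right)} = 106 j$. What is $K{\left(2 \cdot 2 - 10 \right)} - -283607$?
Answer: $282971$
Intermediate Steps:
$K{\left(2 \cdot 2 - 10 \right)} - -283607 = 106 \left(2 \cdot 2 - 10\right) - -283607 = 106 \left(4 - 10\right) + 283607 = 106 \left(-6\right) + 283607 = -636 + 283607 = 282971$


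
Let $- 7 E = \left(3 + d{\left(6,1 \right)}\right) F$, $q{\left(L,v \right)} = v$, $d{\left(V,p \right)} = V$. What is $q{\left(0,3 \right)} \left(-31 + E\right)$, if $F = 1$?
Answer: $- \frac{678}{7} \approx -96.857$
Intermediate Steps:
$E = - \frac{9}{7}$ ($E = - \frac{\left(3 + 6\right) 1}{7} = - \frac{9 \cdot 1}{7} = \left(- \frac{1}{7}\right) 9 = - \frac{9}{7} \approx -1.2857$)
$q{\left(0,3 \right)} \left(-31 + E\right) = 3 \left(-31 - \frac{9}{7}\right) = 3 \left(- \frac{226}{7}\right) = - \frac{678}{7}$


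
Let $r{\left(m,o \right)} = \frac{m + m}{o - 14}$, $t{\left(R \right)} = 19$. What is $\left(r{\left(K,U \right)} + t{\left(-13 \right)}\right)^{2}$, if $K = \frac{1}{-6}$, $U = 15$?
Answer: $\frac{3136}{9} \approx 348.44$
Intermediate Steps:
$K = - \frac{1}{6} \approx -0.16667$
$r{\left(m,o \right)} = \frac{2 m}{-14 + o}$
$\left(r{\left(K,U \right)} + t{\left(-13 \right)}\right)^{2} = \left(2 \left(- \frac{1}{6}\right) \frac{1}{-14 + 15} + 19\right)^{2} = \left(2 \left(- \frac{1}{6}\right) 1^{-1} + 19\right)^{2} = \left(2 \left(- \frac{1}{6}\right) 1 + 19\right)^{2} = \left(- \frac{1}{3} + 19\right)^{2} = \left(\frac{56}{3}\right)^{2} = \frac{3136}{9}$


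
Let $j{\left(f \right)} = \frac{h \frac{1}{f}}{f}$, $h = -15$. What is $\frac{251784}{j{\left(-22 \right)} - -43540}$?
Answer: $\frac{121863456}{21073345} \approx 5.7828$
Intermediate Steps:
$j{\left(f \right)} = - \frac{15}{f^{2}}$ ($j{\left(f \right)} = \frac{\left(-15\right) \frac{1}{f}}{f} = - \frac{15}{f^{2}}$)
$\frac{251784}{j{\left(-22 \right)} - -43540} = \frac{251784}{- \frac{15}{484} - -43540} = \frac{251784}{\left(-15\right) \frac{1}{484} + 43540} = \frac{251784}{- \frac{15}{484} + 43540} = \frac{251784}{\frac{21073345}{484}} = 251784 \cdot \frac{484}{21073345} = \frac{121863456}{21073345}$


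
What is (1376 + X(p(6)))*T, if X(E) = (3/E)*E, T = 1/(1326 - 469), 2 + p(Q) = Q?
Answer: 1379/857 ≈ 1.6091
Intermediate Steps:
p(Q) = -2 + Q
T = 1/857 ≈ 0.0011669
X(E) = 3
(1376 + X(p(6)))*T = (1376 + 3)*(1/857) = 1379*(1/857) = 1379/857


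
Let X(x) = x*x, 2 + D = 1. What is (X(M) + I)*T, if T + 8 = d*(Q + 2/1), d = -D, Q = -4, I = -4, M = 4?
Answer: -120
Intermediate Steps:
D = -1 (D = -2 + 1 = -1)
X(x) = x**2
d = 1 (d = -1*(-1) = 1)
T = -10 (T = -8 + 1*(-4 + 2/1) = -8 + 1*(-4 + 2*1) = -8 + 1*(-4 + 2) = -8 + 1*(-2) = -8 - 2 = -10)
(X(M) + I)*T = (4**2 - 4)*(-10) = (16 - 4)*(-10) = 12*(-10) = -120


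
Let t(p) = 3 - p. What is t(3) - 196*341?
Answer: -66836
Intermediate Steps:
t(3) - 196*341 = (3 - 1*3) - 196*341 = (3 - 3) - 66836 = 0 - 66836 = -66836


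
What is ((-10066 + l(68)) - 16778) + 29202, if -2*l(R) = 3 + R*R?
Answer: 89/2 ≈ 44.500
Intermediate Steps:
l(R) = -3/2 - R²/2 (l(R) = -(3 + R*R)/2 = -(3 + R²)/2 = -3/2 - R²/2)
((-10066 + l(68)) - 16778) + 29202 = ((-10066 + (-3/2 - ½*68²)) - 16778) + 29202 = ((-10066 + (-3/2 - ½*4624)) - 16778) + 29202 = ((-10066 + (-3/2 - 2312)) - 16778) + 29202 = ((-10066 - 4627/2) - 16778) + 29202 = (-24759/2 - 16778) + 29202 = -58315/2 + 29202 = 89/2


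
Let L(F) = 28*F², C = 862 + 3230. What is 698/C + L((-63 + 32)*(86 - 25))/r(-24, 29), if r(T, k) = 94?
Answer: 102427551767/96162 ≈ 1.0652e+6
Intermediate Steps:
C = 4092
698/C + L((-63 + 32)*(86 - 25))/r(-24, 29) = 698/4092 + (28*((-63 + 32)*(86 - 25))²)/94 = 698*(1/4092) + (28*(-31*61)²)*(1/94) = 349/2046 + (28*(-1891)²)*(1/94) = 349/2046 + (28*3575881)*(1/94) = 349/2046 + 100124668*(1/94) = 349/2046 + 50062334/47 = 102427551767/96162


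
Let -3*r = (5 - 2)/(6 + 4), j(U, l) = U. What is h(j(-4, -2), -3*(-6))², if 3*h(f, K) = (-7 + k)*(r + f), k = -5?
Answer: 6724/25 ≈ 268.96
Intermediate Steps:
r = -⅒ (r = -(5 - 2)/(3*(6 + 4)) = -1/10 = -⅓*3/10 = -⅒ ≈ -0.10000)
h(f, K) = ⅖ - 4*f (h(f, K) = ((-7 - 5)*(-⅒ + f))/3 = (-12*(-⅒ + f))/3 = (6/5 - 12*f)/3 = ⅖ - 4*f)
h(j(-4, -2), -3*(-6))² = (⅖ - 4*(-4))² = (⅖ + 16)² = (82/5)² = 6724/25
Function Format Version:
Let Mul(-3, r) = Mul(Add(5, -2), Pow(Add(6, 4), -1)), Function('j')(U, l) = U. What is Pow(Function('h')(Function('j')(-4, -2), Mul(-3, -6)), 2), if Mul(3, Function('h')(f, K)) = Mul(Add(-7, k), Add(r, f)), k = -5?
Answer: Rational(6724, 25) ≈ 268.96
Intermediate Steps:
r = Rational(-1, 10) (r = Mul(Rational(-1, 3), Mul(Add(5, -2), Pow(Add(6, 4), -1))) = Mul(Rational(-1, 3), Mul(3, Pow(10, -1))) = Mul(Rational(-1, 3), Mul(3, Rational(1, 10))) = Mul(Rational(-1, 3), Rational(3, 10)) = Rational(-1, 10) ≈ -0.10000)
Function('h')(f, K) = Add(Rational(2, 5), Mul(-4, f)) (Function('h')(f, K) = Mul(Rational(1, 3), Mul(Add(-7, -5), Add(Rational(-1, 10), f))) = Mul(Rational(1, 3), Mul(-12, Add(Rational(-1, 10), f))) = Mul(Rational(1, 3), Add(Rational(6, 5), Mul(-12, f))) = Add(Rational(2, 5), Mul(-4, f)))
Pow(Function('h')(Function('j')(-4, -2), Mul(-3, -6)), 2) = Pow(Add(Rational(2, 5), Mul(-4, -4)), 2) = Pow(Add(Rational(2, 5), 16), 2) = Pow(Rational(82, 5), 2) = Rational(6724, 25)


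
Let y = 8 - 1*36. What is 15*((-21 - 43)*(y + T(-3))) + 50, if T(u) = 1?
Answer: 25970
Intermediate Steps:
y = -28 (y = 8 - 36 = -28)
15*((-21 - 43)*(y + T(-3))) + 50 = 15*((-21 - 43)*(-28 + 1)) + 50 = 15*(-64*(-27)) + 50 = 15*1728 + 50 = 25920 + 50 = 25970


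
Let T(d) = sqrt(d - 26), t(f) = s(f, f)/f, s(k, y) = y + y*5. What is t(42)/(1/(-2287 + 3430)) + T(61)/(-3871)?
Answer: 6858 - sqrt(35)/3871 ≈ 6858.0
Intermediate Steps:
s(k, y) = 6*y (s(k, y) = y + 5*y = 6*y)
t(f) = 6 (t(f) = (6*f)/f = 6)
T(d) = sqrt(-26 + d)
t(42)/(1/(-2287 + 3430)) + T(61)/(-3871) = 6/(1/(-2287 + 3430)) + sqrt(-26 + 61)/(-3871) = 6/(1/1143) + sqrt(35)*(-1/3871) = 6/(1/1143) - sqrt(35)/3871 = 6*1143 - sqrt(35)/3871 = 6858 - sqrt(35)/3871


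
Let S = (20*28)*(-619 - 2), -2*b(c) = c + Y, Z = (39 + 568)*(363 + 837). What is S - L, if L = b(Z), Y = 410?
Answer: 16645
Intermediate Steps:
Z = 728400 (Z = 607*1200 = 728400)
b(c) = -205 - c/2 (b(c) = -(c + 410)/2 = -(410 + c)/2 = -205 - c/2)
L = -364405 (L = -205 - ½*728400 = -205 - 364200 = -364405)
S = -347760 (S = 560*(-621) = -347760)
S - L = -347760 - 1*(-364405) = -347760 + 364405 = 16645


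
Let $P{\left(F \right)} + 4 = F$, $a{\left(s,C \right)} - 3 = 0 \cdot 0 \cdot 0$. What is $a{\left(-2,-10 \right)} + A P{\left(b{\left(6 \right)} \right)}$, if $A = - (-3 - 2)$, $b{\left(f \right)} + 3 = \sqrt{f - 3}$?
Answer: $-32 + 5 \sqrt{3} \approx -23.34$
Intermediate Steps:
$b{\left(f \right)} = -3 + \sqrt{-3 + f}$ ($b{\left(f \right)} = -3 + \sqrt{f - 3} = -3 + \sqrt{-3 + f}$)
$a{\left(s,C \right)} = 3$ ($a{\left(s,C \right)} = 3 + 0 \cdot 0 \cdot 0 = 3 + 0 \cdot 0 = 3 + 0 = 3$)
$A = 5$ ($A = \left(-1\right) \left(-5\right) = 5$)
$P{\left(F \right)} = -4 + F$
$a{\left(-2,-10 \right)} + A P{\left(b{\left(6 \right)} \right)} = 3 + 5 \left(-4 - \left(3 - \sqrt{-3 + 6}\right)\right) = 3 + 5 \left(-4 - \left(3 - \sqrt{3}\right)\right) = 3 + 5 \left(-7 + \sqrt{3}\right) = 3 - \left(35 - 5 \sqrt{3}\right) = -32 + 5 \sqrt{3}$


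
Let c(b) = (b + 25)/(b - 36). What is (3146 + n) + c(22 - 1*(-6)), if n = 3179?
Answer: 50547/8 ≈ 6318.4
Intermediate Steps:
c(b) = (25 + b)/(-36 + b)
(3146 + n) + c(22 - 1*(-6)) = (3146 + 3179) + (25 + (22 - 1*(-6)))/(-36 + (22 - 1*(-6))) = 6325 + (25 + (22 + 6))/(-36 + (22 + 6)) = 6325 + (25 + 28)/(-36 + 28) = 6325 + 53/(-8) = 6325 - ⅛*53 = 6325 - 53/8 = 50547/8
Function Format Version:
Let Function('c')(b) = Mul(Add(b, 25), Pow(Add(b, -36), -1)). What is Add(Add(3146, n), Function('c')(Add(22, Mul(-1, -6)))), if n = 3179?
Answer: Rational(50547, 8) ≈ 6318.4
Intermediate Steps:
Function('c')(b) = Mul(Pow(Add(-36, b), -1), Add(25, b)) (Function('c')(b) = Mul(Add(25, b), Pow(Add(-36, b), -1)) = Mul(Pow(Add(-36, b), -1), Add(25, b)))
Add(Add(3146, n), Function('c')(Add(22, Mul(-1, -6)))) = Add(Add(3146, 3179), Mul(Pow(Add(-36, Add(22, Mul(-1, -6))), -1), Add(25, Add(22, Mul(-1, -6))))) = Add(6325, Mul(Pow(Add(-36, Add(22, 6)), -1), Add(25, Add(22, 6)))) = Add(6325, Mul(Pow(Add(-36, 28), -1), Add(25, 28))) = Add(6325, Mul(Pow(-8, -1), 53)) = Add(6325, Mul(Rational(-1, 8), 53)) = Add(6325, Rational(-53, 8)) = Rational(50547, 8)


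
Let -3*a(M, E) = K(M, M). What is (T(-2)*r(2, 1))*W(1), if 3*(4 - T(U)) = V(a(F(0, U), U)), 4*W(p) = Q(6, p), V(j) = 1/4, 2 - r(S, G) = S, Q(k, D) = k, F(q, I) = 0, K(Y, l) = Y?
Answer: 0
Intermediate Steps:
a(M, E) = -M/3
r(S, G) = 2 - S
V(j) = ¼ (V(j) = 1*(¼) = ¼)
W(p) = 3/2 (W(p) = (¼)*6 = 3/2)
T(U) = 47/12 (T(U) = 4 - ⅓*¼ = 4 - 1/12 = 47/12)
(T(-2)*r(2, 1))*W(1) = (47*(2 - 1*2)/12)*(3/2) = (47*(2 - 2)/12)*(3/2) = ((47/12)*0)*(3/2) = 0*(3/2) = 0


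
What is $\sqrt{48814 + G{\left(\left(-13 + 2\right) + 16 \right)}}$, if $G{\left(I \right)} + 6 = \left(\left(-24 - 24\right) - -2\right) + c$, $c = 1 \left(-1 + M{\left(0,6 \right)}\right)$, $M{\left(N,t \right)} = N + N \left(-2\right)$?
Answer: $\sqrt{48761} \approx 220.82$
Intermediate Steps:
$M{\left(N,t \right)} = - N$ ($M{\left(N,t \right)} = N - 2 N = - N$)
$c = -1$ ($c = 1 \left(-1 - 0\right) = 1 \left(-1 + 0\right) = 1 \left(-1\right) = -1$)
$G{\left(I \right)} = -53$ ($G{\left(I \right)} = -6 - 47 = -53$)
$\sqrt{48814 + G{\left(\left(-13 + 2\right) + 16 \right)}} = \sqrt{48814 - 53} = \sqrt{48761}$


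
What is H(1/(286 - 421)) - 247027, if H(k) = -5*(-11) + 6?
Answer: -246966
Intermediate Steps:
H(k) = 61 (H(k) = 55 + 6 = 61)
H(1/(286 - 421)) - 247027 = 61 - 247027 = -246966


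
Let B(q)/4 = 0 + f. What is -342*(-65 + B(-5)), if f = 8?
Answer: 11286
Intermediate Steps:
B(q) = 32 (B(q) = 4*(0 + 8) = 4*8 = 32)
-342*(-65 + B(-5)) = -342*(-65 + 32) = -342*(-33) = 11286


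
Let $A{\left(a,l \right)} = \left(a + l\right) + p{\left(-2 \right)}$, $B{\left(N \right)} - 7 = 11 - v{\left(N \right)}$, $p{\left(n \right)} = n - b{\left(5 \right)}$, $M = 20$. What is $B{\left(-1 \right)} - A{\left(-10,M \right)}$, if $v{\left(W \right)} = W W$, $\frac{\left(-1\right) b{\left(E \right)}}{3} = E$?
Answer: $-6$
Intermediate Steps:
$b{\left(E \right)} = - 3 E$
$p{\left(n \right)} = 15 + n$ ($p{\left(n \right)} = n - \left(-3\right) 5 = n - -15 = n + 15 = 15 + n$)
$v{\left(W \right)} = W^{2}$
$B{\left(N \right)} = 18 - N^{2}$ ($B{\left(N \right)} = 7 - \left(-11 + N^{2}\right) = 18 - N^{2}$)
$A{\left(a,l \right)} = 13 + a + l$ ($A{\left(a,l \right)} = \left(a + l\right) + \left(15 - 2\right) = \left(a + l\right) + 13 = 13 + a + l$)
$B{\left(-1 \right)} - A{\left(-10,M \right)} = \left(18 - \left(-1\right)^{2}\right) - \left(13 - 10 + 20\right) = \left(18 - 1\right) - 23 = 17 - 23 = -6$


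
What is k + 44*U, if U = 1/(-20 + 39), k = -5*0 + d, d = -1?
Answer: 25/19 ≈ 1.3158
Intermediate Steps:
k = -1 (k = -5*0 - 1 = 0 - 1 = -1)
U = 1/19 ≈ 0.052632
k + 44*U = -1 + 44*(1/19) = -1 + 44/19 = 25/19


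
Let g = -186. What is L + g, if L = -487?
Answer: -673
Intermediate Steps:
L + g = -487 - 186 = -673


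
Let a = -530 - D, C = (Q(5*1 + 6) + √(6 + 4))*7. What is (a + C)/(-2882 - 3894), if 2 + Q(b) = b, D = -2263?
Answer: -449/1694 - √10/968 ≈ -0.26832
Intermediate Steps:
Q(b) = -2 + b
C = 63 + 7*√10 (C = ((-2 + (5*1 + 6)) + √(6 + 4))*7 = ((-2 + (5 + 6)) + √10)*7 = ((-2 + 11) + √10)*7 = (9 + √10)*7 = 63 + 7*√10 ≈ 85.136)
a = 1733 (a = -530 - 1*(-2263) = -530 + 2263 = 1733)
(a + C)/(-2882 - 3894) = (1733 + (63 + 7*√10))/(-2882 - 3894) = (1796 + 7*√10)/(-6776) = (1796 + 7*√10)*(-1/6776) = -449/1694 - √10/968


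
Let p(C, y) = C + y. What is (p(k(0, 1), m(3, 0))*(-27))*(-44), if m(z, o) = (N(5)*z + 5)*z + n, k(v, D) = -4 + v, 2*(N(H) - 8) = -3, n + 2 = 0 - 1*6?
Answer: 73062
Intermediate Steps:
n = -8 (n = -2 + (0 - 1*6) = -2 + (0 - 6) = -2 - 6 = -8)
N(H) = 13/2 (N(H) = 8 + (1/2)*(-3) = 8 - 3/2 = 13/2)
m(z, o) = -8 + z*(5 + 13*z/2) (m(z, o) = (13*z/2 + 5)*z - 8 = (5 + 13*z/2)*z - 8 = z*(5 + 13*z/2) - 8 = -8 + z*(5 + 13*z/2))
(p(k(0, 1), m(3, 0))*(-27))*(-44) = (((-4 + 0) + (-8 + 5*3 + (13/2)*3**2))*(-27))*(-44) = ((-4 + (-8 + 15 + (13/2)*9))*(-27))*(-44) = ((-4 + (-8 + 15 + 117/2))*(-27))*(-44) = ((-4 + 131/2)*(-27))*(-44) = ((123/2)*(-27))*(-44) = -3321/2*(-44) = 73062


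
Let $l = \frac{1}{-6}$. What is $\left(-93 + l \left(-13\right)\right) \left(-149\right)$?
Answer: $\frac{81205}{6} \approx 13534.0$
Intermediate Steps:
$l = - \frac{1}{6} \approx -0.16667$
$\left(-93 + l \left(-13\right)\right) \left(-149\right) = \left(-93 - - \frac{13}{6}\right) \left(-149\right) = \left(-93 + \frac{13}{6}\right) \left(-149\right) = \left(- \frac{545}{6}\right) \left(-149\right) = \frac{81205}{6}$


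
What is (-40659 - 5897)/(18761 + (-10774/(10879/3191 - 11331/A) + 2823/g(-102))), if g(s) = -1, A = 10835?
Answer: -1902202366832/464947982241 ≈ -4.0912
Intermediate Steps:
(-40659 - 5897)/(18761 + (-10774/(10879/3191 - 11331/A) + 2823/g(-102))) = (-40659 - 5897)/(18761 + (-10774/(10879/3191 - 11331/10835) + 2823/(-1))) = -46556/(18761 + (-10774/(10879*(1/3191) - 11331*1/10835) + 2823*(-1))) = -46556/(18761 + (-10774/(10879/3191 - 11331/10835) - 2823)) = -46556/(18761 + (-10774/81716744/34574485 - 2823)) = -46556/(18761 + (-10774*34574485/81716744 - 2823)) = -46556/(18761 + (-186252750695/40858372 - 2823)) = -46556/(18761 - 301595934851/40858372) = -46556/464947982241/40858372 = -46556*40858372/464947982241 = -1902202366832/464947982241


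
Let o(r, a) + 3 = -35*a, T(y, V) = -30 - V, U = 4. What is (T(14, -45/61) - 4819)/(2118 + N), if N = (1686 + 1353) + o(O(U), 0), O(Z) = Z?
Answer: -147872/157197 ≈ -0.94068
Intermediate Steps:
o(r, a) = -3 - 35*a
N = 3036 (N = (1686 + 1353) + (-3 - 35*0) = 3039 + (-3 + 0) = 3039 - 3 = 3036)
(T(14, -45/61) - 4819)/(2118 + N) = ((-30 - (-45)/61) - 4819)/(2118 + 3036) = ((-30 - (-45)/61) - 4819)/5154 = ((-30 - 1*(-45/61)) - 4819)*(1/5154) = ((-30 + 45/61) - 4819)*(1/5154) = (-1785/61 - 4819)*(1/5154) = -295744/61*1/5154 = -147872/157197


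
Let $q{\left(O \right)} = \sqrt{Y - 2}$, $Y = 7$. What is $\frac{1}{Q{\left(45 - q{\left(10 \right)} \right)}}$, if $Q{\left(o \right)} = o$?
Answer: $\frac{9}{404} + \frac{\sqrt{5}}{2020} \approx 0.023384$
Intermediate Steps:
$q{\left(O \right)} = \sqrt{5}$ ($q{\left(O \right)} = \sqrt{7 - 2} = \sqrt{5}$)
$\frac{1}{Q{\left(45 - q{\left(10 \right)} \right)}} = \frac{1}{45 - \sqrt{5}}$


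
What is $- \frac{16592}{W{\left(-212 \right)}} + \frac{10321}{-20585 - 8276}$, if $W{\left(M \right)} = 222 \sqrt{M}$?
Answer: $- \frac{10321}{28861} + \frac{4148 i \sqrt{53}}{5883} \approx -0.35761 + 5.1331 i$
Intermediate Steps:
$- \frac{16592}{W{\left(-212 \right)}} + \frac{10321}{-20585 - 8276} = - \frac{16592}{222 \sqrt{-212}} + \frac{10321}{-20585 - 8276} = - \frac{16592}{222 \cdot 2 i \sqrt{53}} + \frac{10321}{-28861} = - \frac{16592}{444 i \sqrt{53}} + 10321 \left(- \frac{1}{28861}\right) = - 16592 \left(- \frac{i \sqrt{53}}{23532}\right) - \frac{10321}{28861} = \frac{4148 i \sqrt{53}}{5883} - \frac{10321}{28861} = - \frac{10321}{28861} + \frac{4148 i \sqrt{53}}{5883}$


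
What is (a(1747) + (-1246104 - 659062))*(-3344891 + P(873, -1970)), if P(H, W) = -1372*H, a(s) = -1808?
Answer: 8662709720178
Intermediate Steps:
(a(1747) + (-1246104 - 659062))*(-3344891 + P(873, -1970)) = (-1808 + (-1246104 - 659062))*(-3344891 - 1372*873) = (-1808 - 1905166)*(-3344891 - 1197756) = -1906974*(-4542647) = 8662709720178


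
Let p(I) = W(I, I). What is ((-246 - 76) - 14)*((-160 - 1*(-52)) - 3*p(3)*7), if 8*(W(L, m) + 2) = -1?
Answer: 21294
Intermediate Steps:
W(L, m) = -17/8 (W(L, m) = -2 + (1/8)*(-1) = -2 - 1/8 = -17/8)
p(I) = -17/8
((-246 - 76) - 14)*((-160 - 1*(-52)) - 3*p(3)*7) = ((-246 - 76) - 14)*((-160 - 1*(-52)) - 3*(-17/8)*7) = (-322 - 14)*((-160 + 52) + (51/8)*7) = -336*(-108 + 357/8) = -336*(-507/8) = 21294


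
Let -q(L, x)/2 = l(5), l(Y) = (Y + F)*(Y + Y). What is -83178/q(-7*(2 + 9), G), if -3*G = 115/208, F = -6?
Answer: -41589/10 ≈ -4158.9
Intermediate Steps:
G = -115/624 (G = -115/(3*208) = -⅓*115/208 = -115/624 ≈ -0.18429)
l(Y) = 2*Y*(-6 + Y) (l(Y) = (Y - 6)*(Y + Y) = (-6 + Y)*(2*Y) = 2*Y*(-6 + Y))
q(L, x) = 20 (q(L, x) = -4*5*(-6 + 5) = -4*5*(-1) = -2*(-10) = 20)
-83178/q(-7*(2 + 9), G) = -83178/20 = -83178*1/20 = -41589/10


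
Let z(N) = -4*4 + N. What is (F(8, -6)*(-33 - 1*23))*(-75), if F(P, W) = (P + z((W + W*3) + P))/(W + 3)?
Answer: 33600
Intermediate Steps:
z(N) = -16 + N
F(P, W) = (-16 + 2*P + 4*W)/(3 + W) (F(P, W) = (P + (-16 + ((W + W*3) + P)))/(W + 3) = (P + (-16 + ((W + 3*W) + P)))/(3 + W) = (P + (-16 + (4*W + P)))/(3 + W) = (P + (-16 + (P + 4*W)))/(3 + W) = (P + (-16 + P + 4*W))/(3 + W) = (-16 + 2*P + 4*W)/(3 + W))
(F(8, -6)*(-33 - 1*23))*(-75) = ((2*(-8 + 8 + 2*(-6))/(3 - 6))*(-33 - 1*23))*(-75) = ((2*(-8 + 8 - 12)/(-3))*(-33 - 23))*(-75) = ((2*(-⅓)*(-12))*(-56))*(-75) = (8*(-56))*(-75) = -448*(-75) = 33600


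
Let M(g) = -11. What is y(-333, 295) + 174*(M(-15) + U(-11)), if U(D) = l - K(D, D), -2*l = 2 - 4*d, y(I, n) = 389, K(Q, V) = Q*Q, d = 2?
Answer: -22057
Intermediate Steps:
K(Q, V) = Q**2
l = 3 (l = -(2 - 4*2)/2 = -(2 - 8)/2 = -1/2*(-6) = 3)
U(D) = 3 - D**2
y(-333, 295) + 174*(M(-15) + U(-11)) = 389 + 174*(-11 + (3 - 1*(-11)**2)) = 389 + 174*(-11 + (3 - 1*121)) = 389 + 174*(-11 + (3 - 121)) = 389 + 174*(-11 - 118) = 389 + 174*(-129) = 389 - 22446 = -22057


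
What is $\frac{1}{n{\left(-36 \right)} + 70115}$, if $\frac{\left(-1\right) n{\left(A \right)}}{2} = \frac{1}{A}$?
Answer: $\frac{18}{1262071} \approx 1.4262 \cdot 10^{-5}$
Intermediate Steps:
$n{\left(A \right)} = - \frac{2}{A}$
$\frac{1}{n{\left(-36 \right)} + 70115} = \frac{1}{- \frac{2}{-36} + 70115} = \frac{1}{\left(-2\right) \left(- \frac{1}{36}\right) + 70115} = \frac{1}{\frac{1}{18} + 70115} = \frac{1}{\frac{1262071}{18}} = \frac{18}{1262071}$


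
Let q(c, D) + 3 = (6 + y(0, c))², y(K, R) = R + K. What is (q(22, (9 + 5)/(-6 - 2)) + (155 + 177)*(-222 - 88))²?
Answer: 10432375321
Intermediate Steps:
y(K, R) = K + R
q(c, D) = -3 + (6 + c)² (q(c, D) = -3 + (6 + (0 + c))² = -3 + (6 + c)²)
(q(22, (9 + 5)/(-6 - 2)) + (155 + 177)*(-222 - 88))² = ((-3 + (6 + 22)²) + (155 + 177)*(-222 - 88))² = ((-3 + 28²) + 332*(-310))² = ((-3 + 784) - 102920)² = (781 - 102920)² = (-102139)² = 10432375321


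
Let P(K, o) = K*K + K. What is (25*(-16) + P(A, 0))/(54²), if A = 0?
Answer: -100/729 ≈ -0.13717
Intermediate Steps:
P(K, o) = K + K² (P(K, o) = K² + K = K + K²)
(25*(-16) + P(A, 0))/(54²) = (25*(-16) + 0*(1 + 0))/(54²) = (-400 + 0*1)/2916 = (-400 + 0)*(1/2916) = -400*1/2916 = -100/729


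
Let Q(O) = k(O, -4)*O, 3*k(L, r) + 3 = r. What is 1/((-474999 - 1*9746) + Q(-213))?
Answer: -1/484248 ≈ -2.0651e-6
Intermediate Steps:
k(L, r) = -1 + r/3
Q(O) = -7*O/3 (Q(O) = (-1 + (⅓)*(-4))*O = (-1 - 4/3)*O = -7*O/3)
1/((-474999 - 1*9746) + Q(-213)) = 1/((-474999 - 1*9746) - 7/3*(-213)) = 1/((-474999 - 9746) + 497) = 1/(-484745 + 497) = 1/(-484248) = -1/484248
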